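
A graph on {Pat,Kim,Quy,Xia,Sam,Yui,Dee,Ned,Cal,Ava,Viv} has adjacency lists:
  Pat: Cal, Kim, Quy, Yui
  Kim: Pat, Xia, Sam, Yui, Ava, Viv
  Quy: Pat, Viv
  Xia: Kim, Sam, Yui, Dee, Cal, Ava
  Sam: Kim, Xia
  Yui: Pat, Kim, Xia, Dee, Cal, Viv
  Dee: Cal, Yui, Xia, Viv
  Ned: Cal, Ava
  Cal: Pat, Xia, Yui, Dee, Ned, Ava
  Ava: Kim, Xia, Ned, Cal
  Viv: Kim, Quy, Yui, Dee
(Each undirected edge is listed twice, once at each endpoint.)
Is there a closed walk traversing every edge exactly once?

Degrees: Pat:4, Kim:6, Quy:2, Xia:6, Sam:2, Yui:6, Dee:4, Ned:2, Cal:6, Ava:4, Viv:4
Every vertex has even degree and the edges form a single connected piece, so an Eulerian circuit exists.

Yes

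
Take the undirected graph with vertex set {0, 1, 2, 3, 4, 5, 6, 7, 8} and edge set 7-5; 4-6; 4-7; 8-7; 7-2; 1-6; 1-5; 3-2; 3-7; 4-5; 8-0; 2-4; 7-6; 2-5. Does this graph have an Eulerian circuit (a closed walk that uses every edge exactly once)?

Degrees: 0:1, 1:2, 2:4, 3:2, 4:4, 5:4, 6:3, 7:6, 8:2
0, 6 have odd degree; an Eulerian circuit needs every degree to be even, so none exists.

No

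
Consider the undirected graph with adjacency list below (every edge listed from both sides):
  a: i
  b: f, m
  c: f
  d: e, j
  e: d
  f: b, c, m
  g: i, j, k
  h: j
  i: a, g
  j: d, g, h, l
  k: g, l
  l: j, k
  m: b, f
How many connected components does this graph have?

Component: {b, c, f, m}
Component: {a, d, e, g, h, i, j, k, l}

2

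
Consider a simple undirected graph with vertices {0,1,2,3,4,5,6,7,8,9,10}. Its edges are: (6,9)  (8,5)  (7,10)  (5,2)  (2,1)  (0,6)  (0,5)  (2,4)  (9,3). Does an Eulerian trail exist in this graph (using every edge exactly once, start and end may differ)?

Degrees: 0:2, 1:1, 2:3, 3:1, 4:1, 5:3, 6:2, 7:1, 8:1, 9:2, 10:1
Odd-degree vertices: 1, 2, 3, 4, 5, 7, 8, 10 (8 total).
With 8 odd-degree vertices (more than two), no single trail can use every edge.

No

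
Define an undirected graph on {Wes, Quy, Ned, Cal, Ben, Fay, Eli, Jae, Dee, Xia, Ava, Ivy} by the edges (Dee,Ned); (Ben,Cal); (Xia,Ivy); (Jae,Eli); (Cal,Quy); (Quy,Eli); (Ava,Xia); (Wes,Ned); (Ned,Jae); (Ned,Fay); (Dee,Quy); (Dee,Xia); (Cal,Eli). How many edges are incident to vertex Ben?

Neighbors of Ben: Cal.

1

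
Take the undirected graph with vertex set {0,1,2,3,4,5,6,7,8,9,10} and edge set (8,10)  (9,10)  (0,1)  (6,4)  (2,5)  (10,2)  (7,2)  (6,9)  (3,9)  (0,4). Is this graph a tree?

Yes

|V| = 11, |E| = 10.
Connected and |E| = |V| - 1, which characterizes a tree.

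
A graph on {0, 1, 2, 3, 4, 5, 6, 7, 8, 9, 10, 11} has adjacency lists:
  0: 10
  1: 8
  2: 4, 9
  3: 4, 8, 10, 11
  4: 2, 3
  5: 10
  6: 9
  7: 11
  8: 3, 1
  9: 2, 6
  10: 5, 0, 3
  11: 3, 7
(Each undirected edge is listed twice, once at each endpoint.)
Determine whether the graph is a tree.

Yes

The graph has 12 vertices and 11 edges.
Connected and |E| = |V| - 1, which characterizes a tree.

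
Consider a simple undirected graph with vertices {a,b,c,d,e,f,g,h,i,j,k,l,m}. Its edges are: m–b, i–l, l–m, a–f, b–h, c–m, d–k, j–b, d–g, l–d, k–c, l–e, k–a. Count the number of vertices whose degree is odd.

Degrees: a:2, b:3, c:2, d:3, e:1, f:1, g:1, h:1, i:1, j:1, k:3, l:4, m:3
Odd-degree vertices: b, d, e, f, g, h, i, j, k, m.

10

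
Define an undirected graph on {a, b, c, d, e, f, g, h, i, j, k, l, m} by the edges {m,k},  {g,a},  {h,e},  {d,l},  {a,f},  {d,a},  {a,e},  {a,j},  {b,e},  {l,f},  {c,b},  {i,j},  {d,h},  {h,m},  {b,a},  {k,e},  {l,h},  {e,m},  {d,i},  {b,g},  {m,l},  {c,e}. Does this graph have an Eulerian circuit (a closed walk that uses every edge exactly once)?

Yes

Degrees: a:6, b:4, c:2, d:4, e:6, f:2, g:2, h:4, i:2, j:2, k:2, l:4, m:4
All degrees are even and the non-isolated vertices are connected — an Eulerian circuit exists.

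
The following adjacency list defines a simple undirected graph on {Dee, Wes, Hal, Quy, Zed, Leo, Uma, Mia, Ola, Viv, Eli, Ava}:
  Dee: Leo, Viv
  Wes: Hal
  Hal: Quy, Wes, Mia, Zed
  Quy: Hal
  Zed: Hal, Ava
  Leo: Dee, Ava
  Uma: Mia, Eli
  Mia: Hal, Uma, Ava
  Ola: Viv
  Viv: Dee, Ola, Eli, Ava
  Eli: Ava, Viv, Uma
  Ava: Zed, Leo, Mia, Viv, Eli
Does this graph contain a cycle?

|V| = 12, |E| = 15, number of components = 1.
Since 15 > 12 - 1, a cycle must exist; for instance Ava-Mia-Hal-Zed-Ava.

Yes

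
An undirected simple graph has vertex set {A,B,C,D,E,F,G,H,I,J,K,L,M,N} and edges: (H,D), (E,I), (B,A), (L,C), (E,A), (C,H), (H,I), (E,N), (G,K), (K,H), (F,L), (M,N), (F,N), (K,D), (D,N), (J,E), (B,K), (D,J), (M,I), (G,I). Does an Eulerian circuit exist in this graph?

Degrees: A:2, B:2, C:2, D:4, E:4, F:2, G:2, H:4, I:4, J:2, K:4, L:2, M:2, N:4
Every vertex has even degree and the edges form a single connected piece, so an Eulerian circuit exists.

Yes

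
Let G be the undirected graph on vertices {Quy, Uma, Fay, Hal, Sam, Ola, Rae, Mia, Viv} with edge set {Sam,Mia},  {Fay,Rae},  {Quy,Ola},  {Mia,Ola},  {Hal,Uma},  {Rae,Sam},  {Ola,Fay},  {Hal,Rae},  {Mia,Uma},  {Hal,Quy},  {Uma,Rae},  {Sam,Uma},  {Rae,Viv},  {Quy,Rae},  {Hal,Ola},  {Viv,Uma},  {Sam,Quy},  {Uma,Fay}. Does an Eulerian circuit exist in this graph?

Degrees: Quy:4, Uma:6, Fay:3, Hal:4, Sam:4, Ola:4, Rae:6, Mia:3, Viv:2
Vertices with odd degree: Fay, Mia. An Eulerian circuit requires all degrees even.

No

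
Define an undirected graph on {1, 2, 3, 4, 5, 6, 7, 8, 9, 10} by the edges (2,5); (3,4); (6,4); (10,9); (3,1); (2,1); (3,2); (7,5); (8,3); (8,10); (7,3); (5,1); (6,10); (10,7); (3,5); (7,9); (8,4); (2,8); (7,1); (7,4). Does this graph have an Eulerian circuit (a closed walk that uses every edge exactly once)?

Yes

Degrees: 1:4, 2:4, 3:6, 4:4, 5:4, 6:2, 7:6, 8:4, 9:2, 10:4
All degrees are even and the non-isolated vertices are connected — an Eulerian circuit exists.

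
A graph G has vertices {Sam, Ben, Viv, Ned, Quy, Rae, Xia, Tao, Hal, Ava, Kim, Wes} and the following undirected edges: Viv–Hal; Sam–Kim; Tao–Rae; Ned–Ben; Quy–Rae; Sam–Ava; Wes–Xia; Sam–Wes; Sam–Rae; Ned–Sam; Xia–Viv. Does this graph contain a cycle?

|V| = 12, |E| = 11, number of components = 1.
Since 11 = 12 - 1, the graph is a forest and contains no cycle.

No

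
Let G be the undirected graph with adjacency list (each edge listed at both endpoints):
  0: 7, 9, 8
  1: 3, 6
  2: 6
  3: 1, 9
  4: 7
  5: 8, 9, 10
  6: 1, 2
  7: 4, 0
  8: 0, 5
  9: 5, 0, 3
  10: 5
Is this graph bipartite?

Yes

A valid 2-coloring puts {1, 2, 7, 8, 9, 10} on one side and {0, 3, 4, 5, 6} on the other; every edge crosses between the two sides.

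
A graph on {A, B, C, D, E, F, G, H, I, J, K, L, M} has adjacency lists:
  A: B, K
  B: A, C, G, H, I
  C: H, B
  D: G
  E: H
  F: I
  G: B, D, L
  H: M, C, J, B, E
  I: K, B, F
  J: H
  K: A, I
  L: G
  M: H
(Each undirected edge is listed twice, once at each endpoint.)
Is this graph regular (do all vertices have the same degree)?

Degrees: A:2, B:5, C:2, D:1, E:1, F:1, G:3, H:5, I:3, J:1, K:2, L:1, M:1
Degrees are not all equal (e.g. deg(D)=1 but deg(B)=5); not regular.

No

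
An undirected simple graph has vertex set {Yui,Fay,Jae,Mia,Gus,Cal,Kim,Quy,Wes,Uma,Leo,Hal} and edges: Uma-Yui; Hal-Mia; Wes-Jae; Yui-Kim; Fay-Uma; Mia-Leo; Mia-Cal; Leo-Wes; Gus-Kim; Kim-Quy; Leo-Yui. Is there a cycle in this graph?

No

The graph has 12 vertices, 11 edges, and 1 connected component.
A forest on 12 vertices with 1 component has exactly 11 edges, which matches — so no cycle.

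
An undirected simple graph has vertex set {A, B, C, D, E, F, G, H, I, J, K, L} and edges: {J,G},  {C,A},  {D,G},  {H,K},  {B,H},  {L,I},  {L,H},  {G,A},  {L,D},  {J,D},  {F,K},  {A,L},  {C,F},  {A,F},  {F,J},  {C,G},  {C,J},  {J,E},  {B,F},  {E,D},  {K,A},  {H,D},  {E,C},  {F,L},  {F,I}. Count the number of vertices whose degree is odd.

Degrees: A:5, B:2, C:5, D:5, E:3, F:7, G:4, H:4, I:2, J:5, K:3, L:5
Odd-degree vertices: A, C, D, E, F, J, K, L.

8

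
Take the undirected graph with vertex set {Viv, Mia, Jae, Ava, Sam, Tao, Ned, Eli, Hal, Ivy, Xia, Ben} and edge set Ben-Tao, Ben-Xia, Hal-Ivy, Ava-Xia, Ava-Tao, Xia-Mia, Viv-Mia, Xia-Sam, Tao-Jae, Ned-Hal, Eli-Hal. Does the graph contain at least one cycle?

|V| = 12, |E| = 11, number of components = 2.
One cycle is Xia-Ava-Tao-Ben-Xia.

Yes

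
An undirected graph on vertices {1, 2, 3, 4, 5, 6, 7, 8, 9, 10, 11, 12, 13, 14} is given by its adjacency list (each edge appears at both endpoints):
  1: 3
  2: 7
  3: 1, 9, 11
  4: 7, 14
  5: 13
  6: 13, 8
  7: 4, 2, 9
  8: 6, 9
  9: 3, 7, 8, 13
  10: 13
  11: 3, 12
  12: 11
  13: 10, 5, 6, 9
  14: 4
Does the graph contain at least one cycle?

|V| = 14, |E| = 14, number of components = 1.
Since 14 > 14 - 1, a cycle must exist; for instance 9-13-6-8-9.

Yes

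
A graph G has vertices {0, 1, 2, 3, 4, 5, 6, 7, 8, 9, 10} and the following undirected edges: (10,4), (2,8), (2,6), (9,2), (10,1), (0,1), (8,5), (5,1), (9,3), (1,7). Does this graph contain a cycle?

No

The graph has 11 vertices, 10 edges, and 1 connected component.
A forest on 11 vertices with 1 component has exactly 10 edges, which matches — so no cycle.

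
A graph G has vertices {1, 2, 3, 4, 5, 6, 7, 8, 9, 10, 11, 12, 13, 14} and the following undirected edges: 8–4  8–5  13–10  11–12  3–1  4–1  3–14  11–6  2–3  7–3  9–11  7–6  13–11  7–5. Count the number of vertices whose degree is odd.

6

Degrees: 1:2, 2:1, 3:4, 4:2, 5:2, 6:2, 7:3, 8:2, 9:1, 10:1, 11:4, 12:1, 13:2, 14:1
Odd-degree vertices: 2, 7, 9, 10, 12, 14.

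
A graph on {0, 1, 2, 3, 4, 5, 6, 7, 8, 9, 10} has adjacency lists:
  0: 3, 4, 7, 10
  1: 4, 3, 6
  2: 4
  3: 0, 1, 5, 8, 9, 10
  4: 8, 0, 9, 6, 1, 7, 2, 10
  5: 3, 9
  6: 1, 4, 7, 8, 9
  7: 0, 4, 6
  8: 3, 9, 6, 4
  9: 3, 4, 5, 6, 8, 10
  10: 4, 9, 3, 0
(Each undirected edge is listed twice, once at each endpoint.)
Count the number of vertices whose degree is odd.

4

Degrees: 0:4, 1:3, 2:1, 3:6, 4:8, 5:2, 6:5, 7:3, 8:4, 9:6, 10:4
Odd-degree vertices: 1, 2, 6, 7.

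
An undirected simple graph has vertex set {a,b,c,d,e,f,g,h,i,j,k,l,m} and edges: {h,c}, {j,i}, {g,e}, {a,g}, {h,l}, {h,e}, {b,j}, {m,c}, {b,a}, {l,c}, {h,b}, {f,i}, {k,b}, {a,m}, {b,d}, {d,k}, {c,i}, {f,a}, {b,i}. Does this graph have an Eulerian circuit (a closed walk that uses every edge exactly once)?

Degrees: a:4, b:6, c:4, d:2, e:2, f:2, g:2, h:4, i:4, j:2, k:2, l:2, m:2
Every vertex has even degree and the edges form a single connected piece, so an Eulerian circuit exists.

Yes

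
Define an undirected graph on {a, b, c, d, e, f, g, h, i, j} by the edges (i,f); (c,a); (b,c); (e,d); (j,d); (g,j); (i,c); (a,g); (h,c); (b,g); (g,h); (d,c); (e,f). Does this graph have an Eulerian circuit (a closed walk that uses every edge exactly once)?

Degrees: a:2, b:2, c:5, d:3, e:2, f:2, g:4, h:2, i:2, j:2
c, d have odd degree; an Eulerian circuit needs every degree to be even, so none exists.

No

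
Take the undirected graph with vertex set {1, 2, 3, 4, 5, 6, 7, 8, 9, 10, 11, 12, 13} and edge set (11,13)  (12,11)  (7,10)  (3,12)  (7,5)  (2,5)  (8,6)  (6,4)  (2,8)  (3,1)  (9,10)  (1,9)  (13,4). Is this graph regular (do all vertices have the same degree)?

Degrees: 1:2, 2:2, 3:2, 4:2, 5:2, 6:2, 7:2, 8:2, 9:2, 10:2, 11:2, 12:2, 13:2
Every vertex has degree 2, so the graph is 2-regular.

Yes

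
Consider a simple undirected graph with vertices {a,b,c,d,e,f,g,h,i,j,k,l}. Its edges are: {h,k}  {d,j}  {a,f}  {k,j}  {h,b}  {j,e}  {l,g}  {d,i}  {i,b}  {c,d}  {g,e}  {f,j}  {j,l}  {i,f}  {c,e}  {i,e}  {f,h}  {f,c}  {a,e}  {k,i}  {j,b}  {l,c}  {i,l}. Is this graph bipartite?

Yes

A valid 2-coloring puts {b, d, e, f, k, l} on one side and {a, c, g, h, i, j} on the other; every edge crosses between the two sides.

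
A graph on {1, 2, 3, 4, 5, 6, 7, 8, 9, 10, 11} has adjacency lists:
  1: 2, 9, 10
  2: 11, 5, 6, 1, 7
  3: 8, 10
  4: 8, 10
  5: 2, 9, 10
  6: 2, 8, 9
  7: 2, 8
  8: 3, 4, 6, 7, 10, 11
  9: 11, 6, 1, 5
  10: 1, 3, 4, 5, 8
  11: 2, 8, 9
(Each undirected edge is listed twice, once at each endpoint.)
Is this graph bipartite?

No

3-10-8-3 is an odd cycle (length 3), and a bipartite graph can contain only even cycles.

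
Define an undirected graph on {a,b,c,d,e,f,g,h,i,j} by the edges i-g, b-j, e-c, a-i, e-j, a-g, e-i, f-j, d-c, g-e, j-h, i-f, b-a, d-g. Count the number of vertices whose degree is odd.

Degrees: a:3, b:2, c:2, d:2, e:4, f:2, g:4, h:1, i:4, j:4
Odd-degree vertices: a, h.

2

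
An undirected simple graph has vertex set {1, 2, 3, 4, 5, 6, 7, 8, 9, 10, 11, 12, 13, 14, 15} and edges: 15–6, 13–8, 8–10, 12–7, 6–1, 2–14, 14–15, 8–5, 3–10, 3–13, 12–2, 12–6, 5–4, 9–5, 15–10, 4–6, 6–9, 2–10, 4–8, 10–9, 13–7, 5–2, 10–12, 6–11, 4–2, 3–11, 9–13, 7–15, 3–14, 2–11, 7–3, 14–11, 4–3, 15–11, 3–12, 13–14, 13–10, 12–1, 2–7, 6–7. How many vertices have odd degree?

8

Degrees: 1:2, 2:7, 3:7, 4:5, 5:4, 6:7, 7:6, 8:4, 9:4, 10:7, 11:5, 12:6, 13:6, 14:5, 15:5
Odd-degree vertices: 2, 3, 4, 6, 10, 11, 14, 15.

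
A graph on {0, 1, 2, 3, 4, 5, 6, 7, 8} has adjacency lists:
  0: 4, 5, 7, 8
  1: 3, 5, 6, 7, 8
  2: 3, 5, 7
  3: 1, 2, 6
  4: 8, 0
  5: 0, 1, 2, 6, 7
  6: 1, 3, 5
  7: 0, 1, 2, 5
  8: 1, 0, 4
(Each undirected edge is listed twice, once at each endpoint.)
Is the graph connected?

Yes

Starting from 0 and exploring outward reaches every vertex (0, 7, 8, 4, 5, 2, 1, 6, 3); the graph is connected.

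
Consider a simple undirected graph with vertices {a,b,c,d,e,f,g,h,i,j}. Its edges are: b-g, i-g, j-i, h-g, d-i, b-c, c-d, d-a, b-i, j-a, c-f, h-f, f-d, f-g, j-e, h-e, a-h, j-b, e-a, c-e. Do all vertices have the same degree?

Yes

Degrees: a:4, b:4, c:4, d:4, e:4, f:4, g:4, h:4, i:4, j:4
Every vertex has degree 4, so the graph is 4-regular.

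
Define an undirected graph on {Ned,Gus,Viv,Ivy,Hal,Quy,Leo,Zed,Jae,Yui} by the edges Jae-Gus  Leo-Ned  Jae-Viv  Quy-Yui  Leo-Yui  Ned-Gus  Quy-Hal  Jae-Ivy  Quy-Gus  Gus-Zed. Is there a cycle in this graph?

Yes

|V| = 10, |E| = 10, number of components = 1.
Since 10 > 10 - 1, a cycle must exist; for instance Ned-Gus-Quy-Yui-Leo-Ned.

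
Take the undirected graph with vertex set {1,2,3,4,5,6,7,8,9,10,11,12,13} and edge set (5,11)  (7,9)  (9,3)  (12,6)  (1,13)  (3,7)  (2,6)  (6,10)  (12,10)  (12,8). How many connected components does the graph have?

5

Component: {4}
Component: {1, 13}
Component: {5, 11}
Component: {3, 7, 9}
Component: {2, 6, 8, 10, 12}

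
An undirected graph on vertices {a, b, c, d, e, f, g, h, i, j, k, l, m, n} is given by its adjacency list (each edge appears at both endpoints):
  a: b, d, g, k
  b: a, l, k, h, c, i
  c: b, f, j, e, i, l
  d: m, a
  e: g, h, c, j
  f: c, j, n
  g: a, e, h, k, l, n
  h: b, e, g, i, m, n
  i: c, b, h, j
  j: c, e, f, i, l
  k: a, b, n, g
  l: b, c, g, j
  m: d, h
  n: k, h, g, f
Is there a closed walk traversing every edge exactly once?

No

Degrees: a:4, b:6, c:6, d:2, e:4, f:3, g:6, h:6, i:4, j:5, k:4, l:4, m:2, n:4
Vertices with odd degree: f, j. An Eulerian circuit requires all degrees even.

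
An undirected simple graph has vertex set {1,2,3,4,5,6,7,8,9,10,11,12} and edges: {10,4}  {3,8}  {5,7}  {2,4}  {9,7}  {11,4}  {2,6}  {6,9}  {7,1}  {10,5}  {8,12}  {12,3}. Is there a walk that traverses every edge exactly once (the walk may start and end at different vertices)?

Degrees: 1:1, 2:2, 3:2, 4:3, 5:2, 6:2, 7:3, 8:2, 9:2, 10:2, 11:1, 12:2
Odd-degree vertices: 1, 4, 7, 11 (4 total).
An Eulerian trail requires 0 or 2 odd-degree vertices; here there are 4.

No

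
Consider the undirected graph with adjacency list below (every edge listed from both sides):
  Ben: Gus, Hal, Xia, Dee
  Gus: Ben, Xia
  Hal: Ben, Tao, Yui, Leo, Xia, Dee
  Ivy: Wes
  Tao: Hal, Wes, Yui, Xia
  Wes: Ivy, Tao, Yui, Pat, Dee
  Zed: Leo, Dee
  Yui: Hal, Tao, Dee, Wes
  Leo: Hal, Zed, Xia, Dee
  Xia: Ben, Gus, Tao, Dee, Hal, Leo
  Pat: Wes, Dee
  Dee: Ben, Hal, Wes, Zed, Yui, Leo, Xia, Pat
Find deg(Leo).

4

Neighbors of Leo: Hal, Zed, Xia, Dee.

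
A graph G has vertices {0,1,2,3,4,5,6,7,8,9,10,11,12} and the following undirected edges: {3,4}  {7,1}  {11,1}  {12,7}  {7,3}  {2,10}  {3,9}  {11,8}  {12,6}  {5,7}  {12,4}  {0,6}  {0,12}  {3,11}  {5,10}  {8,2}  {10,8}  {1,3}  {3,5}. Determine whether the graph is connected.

Yes

Starting from 0 and exploring outward reaches every vertex (0, 12, 6, 7, 4, 5, 3, 1, 10, 11, 9, 2, 8); the graph is connected.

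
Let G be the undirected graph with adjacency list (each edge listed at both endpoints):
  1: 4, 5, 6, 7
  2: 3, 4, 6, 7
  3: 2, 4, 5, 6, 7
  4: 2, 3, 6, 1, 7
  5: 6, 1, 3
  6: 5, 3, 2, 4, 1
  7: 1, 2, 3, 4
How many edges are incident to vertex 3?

Neighbors of 3: 2, 4, 5, 6, 7.

5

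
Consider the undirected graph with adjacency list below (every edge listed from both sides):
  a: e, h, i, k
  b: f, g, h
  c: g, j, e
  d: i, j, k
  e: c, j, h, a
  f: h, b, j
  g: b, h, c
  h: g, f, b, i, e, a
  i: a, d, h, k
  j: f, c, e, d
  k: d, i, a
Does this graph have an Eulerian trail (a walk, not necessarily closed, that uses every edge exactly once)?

No

Degrees: a:4, b:3, c:3, d:3, e:4, f:3, g:3, h:6, i:4, j:4, k:3
Odd-degree vertices: b, c, d, f, g, k (6 total).
With 6 odd-degree vertices (more than two), no single trail can use every edge.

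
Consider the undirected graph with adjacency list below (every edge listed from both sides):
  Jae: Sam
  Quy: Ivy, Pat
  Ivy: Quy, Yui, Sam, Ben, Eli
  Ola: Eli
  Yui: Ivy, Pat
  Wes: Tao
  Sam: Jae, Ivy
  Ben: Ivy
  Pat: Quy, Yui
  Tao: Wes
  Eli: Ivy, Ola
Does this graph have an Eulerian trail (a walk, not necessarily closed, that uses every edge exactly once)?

No

Degrees: Jae:1, Quy:2, Ivy:5, Ola:1, Yui:2, Wes:1, Sam:2, Ben:1, Pat:2, Tao:1, Eli:2
Odd-degree vertices: Jae, Ivy, Ola, Wes, Ben, Tao (6 total).
An Eulerian trail requires 0 or 2 odd-degree vertices; here there are 6.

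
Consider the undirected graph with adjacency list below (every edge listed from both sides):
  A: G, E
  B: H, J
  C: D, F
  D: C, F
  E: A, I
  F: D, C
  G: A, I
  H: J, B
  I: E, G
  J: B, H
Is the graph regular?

Yes

Degrees: A:2, B:2, C:2, D:2, E:2, F:2, G:2, H:2, I:2, J:2
Every vertex has degree 2, so the graph is 2-regular.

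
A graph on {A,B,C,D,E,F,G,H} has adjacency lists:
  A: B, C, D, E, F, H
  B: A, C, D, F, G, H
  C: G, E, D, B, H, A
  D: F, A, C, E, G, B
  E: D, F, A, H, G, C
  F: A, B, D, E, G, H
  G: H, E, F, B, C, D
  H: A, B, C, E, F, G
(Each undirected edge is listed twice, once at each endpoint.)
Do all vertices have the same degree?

Degrees: A:6, B:6, C:6, D:6, E:6, F:6, G:6, H:6
All degrees equal 6; the graph is regular.

Yes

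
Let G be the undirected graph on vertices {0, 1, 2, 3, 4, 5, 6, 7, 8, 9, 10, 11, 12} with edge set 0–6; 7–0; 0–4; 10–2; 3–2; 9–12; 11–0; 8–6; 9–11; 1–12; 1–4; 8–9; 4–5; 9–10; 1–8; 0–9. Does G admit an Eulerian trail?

Degrees: 0:5, 1:3, 2:2, 3:1, 4:3, 5:1, 6:2, 7:1, 8:3, 9:5, 10:2, 11:2, 12:2
Odd-degree vertices: 0, 1, 3, 4, 5, 7, 8, 9 (8 total).
With 8 odd-degree vertices (more than two), no single trail can use every edge.

No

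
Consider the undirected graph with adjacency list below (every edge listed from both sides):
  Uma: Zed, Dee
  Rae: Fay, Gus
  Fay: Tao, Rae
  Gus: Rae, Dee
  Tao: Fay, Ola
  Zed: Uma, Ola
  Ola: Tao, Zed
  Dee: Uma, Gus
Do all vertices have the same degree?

Degrees: Uma:2, Rae:2, Fay:2, Gus:2, Tao:2, Zed:2, Ola:2, Dee:2
All degrees equal 2; the graph is regular.

Yes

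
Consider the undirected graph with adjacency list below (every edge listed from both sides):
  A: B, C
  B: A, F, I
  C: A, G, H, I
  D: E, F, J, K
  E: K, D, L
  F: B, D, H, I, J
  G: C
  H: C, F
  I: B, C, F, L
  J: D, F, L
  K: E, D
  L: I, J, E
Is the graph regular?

No

Degrees: A:2, B:3, C:4, D:4, E:3, F:5, G:1, H:2, I:4, J:3, K:2, L:3
Vertex G has degree 1 while F has degree 5, so the graph is not regular.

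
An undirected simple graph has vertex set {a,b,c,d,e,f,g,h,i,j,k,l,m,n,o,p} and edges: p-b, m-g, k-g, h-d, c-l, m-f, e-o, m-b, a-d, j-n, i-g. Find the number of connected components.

Component: {c, l}
Component: {e, o}
Component: {j, n}
Component: {a, d, h}
Component: {b, f, g, i, k, m, p}

5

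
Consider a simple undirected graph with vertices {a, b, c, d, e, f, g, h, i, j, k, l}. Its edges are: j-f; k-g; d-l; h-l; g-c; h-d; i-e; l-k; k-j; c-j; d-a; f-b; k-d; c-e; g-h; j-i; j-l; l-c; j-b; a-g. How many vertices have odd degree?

Degrees: a:2, b:2, c:4, d:4, e:2, f:2, g:4, h:3, i:2, j:6, k:4, l:5
Odd-degree vertices: h, l.

2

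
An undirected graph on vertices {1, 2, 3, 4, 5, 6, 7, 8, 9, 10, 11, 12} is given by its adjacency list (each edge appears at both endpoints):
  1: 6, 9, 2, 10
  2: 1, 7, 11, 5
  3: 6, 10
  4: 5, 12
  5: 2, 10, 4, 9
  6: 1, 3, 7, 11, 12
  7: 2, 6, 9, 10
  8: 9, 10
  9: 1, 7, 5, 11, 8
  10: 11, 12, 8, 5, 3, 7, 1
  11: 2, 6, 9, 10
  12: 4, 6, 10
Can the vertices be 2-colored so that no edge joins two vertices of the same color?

Yes

A valid 2-coloring puts {2, 4, 6, 9, 10} on one side and {1, 3, 5, 7, 8, 11, 12} on the other; every edge crosses between the two sides.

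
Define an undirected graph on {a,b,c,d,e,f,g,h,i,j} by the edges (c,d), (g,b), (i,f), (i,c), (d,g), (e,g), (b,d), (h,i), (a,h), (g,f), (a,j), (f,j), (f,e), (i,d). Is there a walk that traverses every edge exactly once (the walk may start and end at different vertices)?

Yes

Degrees: a:2, b:2, c:2, d:4, e:2, f:4, g:4, h:2, i:4, j:2
Odd-degree vertices: none (0 total).
With 0 odd-degree vertices and all edges in one connected piece, an Eulerian trail exists.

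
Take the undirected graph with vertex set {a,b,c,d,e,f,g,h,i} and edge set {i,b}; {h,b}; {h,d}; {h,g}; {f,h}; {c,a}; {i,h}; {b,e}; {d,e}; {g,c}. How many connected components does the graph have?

Component: {a, b, c, d, e, f, g, h, i}

1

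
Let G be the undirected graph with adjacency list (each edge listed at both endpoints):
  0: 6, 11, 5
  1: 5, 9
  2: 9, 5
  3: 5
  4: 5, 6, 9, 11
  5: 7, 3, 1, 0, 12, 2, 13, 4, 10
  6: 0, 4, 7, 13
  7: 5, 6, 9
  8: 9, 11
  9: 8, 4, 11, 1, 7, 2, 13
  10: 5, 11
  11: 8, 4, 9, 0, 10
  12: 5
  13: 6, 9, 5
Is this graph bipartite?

9-8-11-9 is an odd cycle (length 3), and a bipartite graph can contain only even cycles.

No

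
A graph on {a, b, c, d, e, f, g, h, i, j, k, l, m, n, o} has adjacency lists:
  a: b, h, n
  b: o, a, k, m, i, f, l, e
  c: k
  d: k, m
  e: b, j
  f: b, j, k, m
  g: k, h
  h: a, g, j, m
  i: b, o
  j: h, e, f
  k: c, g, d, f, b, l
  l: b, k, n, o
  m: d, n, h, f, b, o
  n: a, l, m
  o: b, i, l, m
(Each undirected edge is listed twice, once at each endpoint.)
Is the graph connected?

Yes

A breadth-first search from a visits a, b, n, h, k, m, e, i, o, f, l, j, g, c, d — all 15 vertices — so the graph is connected.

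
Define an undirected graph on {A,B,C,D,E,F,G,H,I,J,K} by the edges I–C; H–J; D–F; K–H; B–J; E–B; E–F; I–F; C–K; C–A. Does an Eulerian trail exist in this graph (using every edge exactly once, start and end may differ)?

No

Degrees: A:1, B:2, C:3, D:1, E:2, F:3, G:0, H:2, I:2, J:2, K:2
Odd-degree vertices: A, C, D, F (4 total).
An Eulerian trail requires 0 or 2 odd-degree vertices; here there are 4.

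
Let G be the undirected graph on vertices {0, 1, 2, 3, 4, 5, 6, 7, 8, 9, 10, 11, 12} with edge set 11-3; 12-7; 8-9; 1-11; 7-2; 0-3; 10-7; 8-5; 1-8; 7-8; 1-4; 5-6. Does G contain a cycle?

No

The graph has 13 vertices, 12 edges, and 1 connected component.
Since 12 = 13 - 1, the graph is a forest and contains no cycle.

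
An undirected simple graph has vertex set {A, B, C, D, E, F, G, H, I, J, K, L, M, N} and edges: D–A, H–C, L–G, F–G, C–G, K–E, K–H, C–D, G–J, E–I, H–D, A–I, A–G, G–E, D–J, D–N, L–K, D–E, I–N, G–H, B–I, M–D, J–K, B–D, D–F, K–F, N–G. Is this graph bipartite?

The cycle D-C-H-D has length 3, which is odd, so the graph is not bipartite.

No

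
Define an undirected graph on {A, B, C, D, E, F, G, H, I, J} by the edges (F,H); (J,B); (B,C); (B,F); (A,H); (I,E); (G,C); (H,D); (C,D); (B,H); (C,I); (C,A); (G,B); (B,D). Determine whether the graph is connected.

Yes

Starting from A and exploring outward reaches every vertex (A, C, H, B, I, D, G, F, J, E); the graph is connected.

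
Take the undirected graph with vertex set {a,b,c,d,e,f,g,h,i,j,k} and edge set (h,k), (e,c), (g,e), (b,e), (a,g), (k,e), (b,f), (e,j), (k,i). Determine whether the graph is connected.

Component: {d}
Component: {a, b, c, e, f, g, h, i, j, k}
There are 2 separate components, so the graph is not connected.

No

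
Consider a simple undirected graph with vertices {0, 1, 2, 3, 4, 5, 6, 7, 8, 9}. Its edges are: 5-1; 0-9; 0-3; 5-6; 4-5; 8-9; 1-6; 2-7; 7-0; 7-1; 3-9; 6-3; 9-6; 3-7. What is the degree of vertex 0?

Neighbors of 0: 3, 7, 9.

3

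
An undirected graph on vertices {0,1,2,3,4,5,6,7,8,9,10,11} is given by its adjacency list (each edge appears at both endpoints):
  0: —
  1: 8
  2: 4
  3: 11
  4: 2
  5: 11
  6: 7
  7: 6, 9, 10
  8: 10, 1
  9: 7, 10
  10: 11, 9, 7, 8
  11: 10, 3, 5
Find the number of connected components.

3

Component: {0}
Component: {2, 4}
Component: {1, 3, 5, 6, 7, 8, 9, 10, 11}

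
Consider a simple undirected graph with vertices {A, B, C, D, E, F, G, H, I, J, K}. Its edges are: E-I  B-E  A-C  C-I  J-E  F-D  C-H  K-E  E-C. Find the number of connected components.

3

Component: {G}
Component: {D, F}
Component: {A, B, C, E, H, I, J, K}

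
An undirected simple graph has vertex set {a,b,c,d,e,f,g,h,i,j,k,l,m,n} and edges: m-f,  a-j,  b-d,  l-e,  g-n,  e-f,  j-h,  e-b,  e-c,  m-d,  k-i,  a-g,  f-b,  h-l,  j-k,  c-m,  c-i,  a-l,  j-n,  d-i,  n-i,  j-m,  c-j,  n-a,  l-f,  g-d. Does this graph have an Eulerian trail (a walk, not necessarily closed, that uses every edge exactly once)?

Degrees: a:4, b:3, c:4, d:4, e:4, f:4, g:3, h:2, i:4, j:6, k:2, l:4, m:4, n:4
Odd-degree vertices: b, g (2 total).
The non-isolated vertices are connected and exactly 2 have odd degree, so an Eulerian trail exists (from b to g).

Yes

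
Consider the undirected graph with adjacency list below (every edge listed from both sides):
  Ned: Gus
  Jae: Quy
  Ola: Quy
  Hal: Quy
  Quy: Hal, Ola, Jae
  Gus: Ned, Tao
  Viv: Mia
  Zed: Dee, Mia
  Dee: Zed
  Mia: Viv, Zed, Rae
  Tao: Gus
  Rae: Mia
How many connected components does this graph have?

Component: {Ned, Gus, Tao}
Component: {Jae, Ola, Hal, Quy}
Component: {Viv, Zed, Dee, Mia, Rae}

3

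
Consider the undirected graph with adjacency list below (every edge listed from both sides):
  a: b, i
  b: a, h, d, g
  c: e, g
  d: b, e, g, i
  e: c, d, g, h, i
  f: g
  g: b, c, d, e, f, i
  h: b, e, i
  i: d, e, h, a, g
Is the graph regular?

Degrees: a:2, b:4, c:2, d:4, e:5, f:1, g:6, h:3, i:5
Vertex f has degree 1 while g has degree 6, so the graph is not regular.

No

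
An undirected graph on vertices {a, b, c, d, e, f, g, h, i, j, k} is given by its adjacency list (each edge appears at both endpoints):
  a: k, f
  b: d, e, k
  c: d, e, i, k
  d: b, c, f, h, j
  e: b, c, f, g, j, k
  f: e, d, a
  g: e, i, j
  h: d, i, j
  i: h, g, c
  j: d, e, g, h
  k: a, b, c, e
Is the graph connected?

Yes

A breadth-first search from a visits a, f, k, e, d, b, c, g, j, h, i — all 11 vertices — so the graph is connected.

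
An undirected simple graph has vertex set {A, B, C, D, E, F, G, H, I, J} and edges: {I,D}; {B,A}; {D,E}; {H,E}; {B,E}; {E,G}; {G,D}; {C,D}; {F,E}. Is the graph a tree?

No

|V| = 10, |E| = 9.
It splits into 2 components, so it cannot be a tree.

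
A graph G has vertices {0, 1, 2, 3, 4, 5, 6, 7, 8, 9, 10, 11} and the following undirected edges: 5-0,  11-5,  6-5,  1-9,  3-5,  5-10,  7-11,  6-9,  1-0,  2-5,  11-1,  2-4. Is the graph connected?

Component: {8}
Component: {0, 1, 2, 3, 4, 5, 6, 7, 9, 10, 11}
No edge joins these 2 groups, so the graph is disconnected.

No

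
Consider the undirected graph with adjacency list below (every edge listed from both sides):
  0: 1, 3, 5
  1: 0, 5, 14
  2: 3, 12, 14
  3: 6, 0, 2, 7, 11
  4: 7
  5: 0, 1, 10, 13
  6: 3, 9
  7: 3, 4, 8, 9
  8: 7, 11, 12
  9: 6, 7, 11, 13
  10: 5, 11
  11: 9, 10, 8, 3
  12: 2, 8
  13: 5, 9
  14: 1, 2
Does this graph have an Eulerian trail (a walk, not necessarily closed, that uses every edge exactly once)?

Degrees: 0:3, 1:3, 2:3, 3:5, 4:1, 5:4, 6:2, 7:4, 8:3, 9:4, 10:2, 11:4, 12:2, 13:2, 14:2
Odd-degree vertices: 0, 1, 2, 3, 4, 8 (6 total).
With 6 odd-degree vertices (more than two), no single trail can use every edge.

No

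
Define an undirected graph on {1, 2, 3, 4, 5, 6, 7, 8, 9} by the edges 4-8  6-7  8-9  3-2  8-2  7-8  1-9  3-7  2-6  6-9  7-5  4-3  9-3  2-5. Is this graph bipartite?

Yes

Partition the vertices as {2, 4, 7, 9} vs {1, 3, 5, 6, 8}. Each listed edge has one endpoint in each part, so the graph is bipartite.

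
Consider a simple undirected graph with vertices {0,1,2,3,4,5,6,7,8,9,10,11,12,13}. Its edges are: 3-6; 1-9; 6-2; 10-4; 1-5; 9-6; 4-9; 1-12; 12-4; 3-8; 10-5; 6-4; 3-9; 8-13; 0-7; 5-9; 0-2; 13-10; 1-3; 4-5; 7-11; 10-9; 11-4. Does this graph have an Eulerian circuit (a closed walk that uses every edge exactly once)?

Degrees: 0:2, 1:4, 2:2, 3:4, 4:6, 5:4, 6:4, 7:2, 8:2, 9:6, 10:4, 11:2, 12:2, 13:2
Every vertex has even degree and the edges form a single connected piece, so an Eulerian circuit exists.

Yes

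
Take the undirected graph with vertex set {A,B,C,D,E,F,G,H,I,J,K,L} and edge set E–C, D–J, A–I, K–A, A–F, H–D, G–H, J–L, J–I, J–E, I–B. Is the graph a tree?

|V| = 12, |E| = 11.
Connected and |E| = |V| - 1, which characterizes a tree.

Yes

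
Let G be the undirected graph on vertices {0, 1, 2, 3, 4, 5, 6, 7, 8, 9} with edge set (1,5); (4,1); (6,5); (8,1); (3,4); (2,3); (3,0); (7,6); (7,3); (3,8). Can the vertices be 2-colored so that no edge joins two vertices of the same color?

A valid 2-coloring puts {1, 3, 6, 9} on one side and {0, 2, 4, 5, 7, 8} on the other; every edge crosses between the two sides.

Yes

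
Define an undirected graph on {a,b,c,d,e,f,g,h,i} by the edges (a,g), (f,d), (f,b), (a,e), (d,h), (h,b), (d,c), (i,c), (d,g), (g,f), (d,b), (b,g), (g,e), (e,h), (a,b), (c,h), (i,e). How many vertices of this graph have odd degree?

6

Degrees: a:3, b:5, c:3, d:5, e:4, f:3, g:5, h:4, i:2
Odd-degree vertices: a, b, c, d, f, g.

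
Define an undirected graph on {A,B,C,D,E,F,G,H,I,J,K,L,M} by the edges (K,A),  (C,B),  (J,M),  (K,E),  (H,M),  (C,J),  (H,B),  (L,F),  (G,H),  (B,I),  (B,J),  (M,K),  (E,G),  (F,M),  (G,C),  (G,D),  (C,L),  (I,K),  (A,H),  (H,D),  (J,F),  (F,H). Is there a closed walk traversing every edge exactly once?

Yes

Degrees: A:2, B:4, C:4, D:2, E:2, F:4, G:4, H:6, I:2, J:4, K:4, L:2, M:4
Every vertex has even degree and the edges form a single connected piece, so an Eulerian circuit exists.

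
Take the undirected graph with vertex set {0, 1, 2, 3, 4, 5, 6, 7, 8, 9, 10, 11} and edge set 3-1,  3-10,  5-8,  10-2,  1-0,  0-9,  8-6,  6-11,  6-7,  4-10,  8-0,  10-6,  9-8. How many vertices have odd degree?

6

Degrees: 0:3, 1:2, 2:1, 3:2, 4:1, 5:1, 6:4, 7:1, 8:4, 9:2, 10:4, 11:1
Odd-degree vertices: 0, 2, 4, 5, 7, 11.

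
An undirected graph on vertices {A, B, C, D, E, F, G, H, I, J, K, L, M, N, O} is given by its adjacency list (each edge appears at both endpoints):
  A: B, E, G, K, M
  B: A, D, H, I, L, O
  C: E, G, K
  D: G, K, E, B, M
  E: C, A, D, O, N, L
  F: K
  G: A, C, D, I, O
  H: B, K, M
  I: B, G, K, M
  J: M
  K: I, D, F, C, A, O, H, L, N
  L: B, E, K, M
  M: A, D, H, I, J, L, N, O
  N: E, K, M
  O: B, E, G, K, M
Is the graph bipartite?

Yes

Partition the vertices as {B, E, G, K, M} vs {A, C, D, F, H, I, J, L, N, O}. Each listed edge has one endpoint in each part, so the graph is bipartite.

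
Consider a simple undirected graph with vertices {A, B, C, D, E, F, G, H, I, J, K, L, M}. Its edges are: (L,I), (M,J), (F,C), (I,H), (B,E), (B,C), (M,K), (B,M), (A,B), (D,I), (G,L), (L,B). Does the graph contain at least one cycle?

No

|V| = 13, |E| = 12, number of components = 1.
Since 12 = 13 - 1, the graph is a forest and contains no cycle.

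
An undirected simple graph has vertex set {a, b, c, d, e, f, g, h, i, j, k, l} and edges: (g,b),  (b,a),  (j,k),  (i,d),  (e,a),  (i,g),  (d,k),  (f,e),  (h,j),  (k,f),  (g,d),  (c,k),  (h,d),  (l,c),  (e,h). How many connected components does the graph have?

1

Component: {a, b, c, d, e, f, g, h, i, j, k, l}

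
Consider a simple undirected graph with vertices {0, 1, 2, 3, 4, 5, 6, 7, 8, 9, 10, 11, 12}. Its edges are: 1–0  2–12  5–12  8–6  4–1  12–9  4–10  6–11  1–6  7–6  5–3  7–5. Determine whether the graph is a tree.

The graph has 13 vertices and 12 edges.
It is connected with exactly 12 edges, hence acyclic — it is a tree.

Yes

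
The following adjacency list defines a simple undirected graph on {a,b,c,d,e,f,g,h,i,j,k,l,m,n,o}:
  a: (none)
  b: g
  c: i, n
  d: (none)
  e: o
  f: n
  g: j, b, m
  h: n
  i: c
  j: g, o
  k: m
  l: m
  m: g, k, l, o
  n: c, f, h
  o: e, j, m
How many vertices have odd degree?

Degrees: a:0, b:1, c:2, d:0, e:1, f:1, g:3, h:1, i:1, j:2, k:1, l:1, m:4, n:3, o:3
Odd-degree vertices: b, e, f, g, h, i, k, l, n, o.

10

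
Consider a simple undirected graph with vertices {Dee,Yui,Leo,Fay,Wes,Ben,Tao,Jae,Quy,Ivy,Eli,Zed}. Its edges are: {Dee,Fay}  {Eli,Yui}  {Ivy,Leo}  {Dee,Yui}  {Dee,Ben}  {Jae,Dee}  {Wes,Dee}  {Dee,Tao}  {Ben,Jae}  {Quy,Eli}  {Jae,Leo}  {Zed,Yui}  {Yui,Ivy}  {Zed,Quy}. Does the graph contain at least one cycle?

Yes

|V| = 12, |E| = 14, number of components = 1.
Since 14 > 12 - 1, a cycle must exist; for instance Yui-Zed-Quy-Eli-Yui.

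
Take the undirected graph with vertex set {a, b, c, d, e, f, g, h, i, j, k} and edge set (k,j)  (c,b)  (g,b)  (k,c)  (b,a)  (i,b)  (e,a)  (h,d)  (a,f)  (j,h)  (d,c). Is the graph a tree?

No

|V| = 11, |E| = 11.
A tree on 11 vertices has exactly 10 edges; this graph has 11, so it contains a cycle and is not a tree.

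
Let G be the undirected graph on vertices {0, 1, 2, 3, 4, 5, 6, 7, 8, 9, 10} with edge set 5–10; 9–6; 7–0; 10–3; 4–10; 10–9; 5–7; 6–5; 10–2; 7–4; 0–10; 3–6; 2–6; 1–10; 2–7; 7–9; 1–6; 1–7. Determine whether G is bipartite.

Yes

A valid 2-coloring puts {6, 7, 8, 10} on one side and {0, 1, 2, 3, 4, 5, 9} on the other; every edge crosses between the two sides.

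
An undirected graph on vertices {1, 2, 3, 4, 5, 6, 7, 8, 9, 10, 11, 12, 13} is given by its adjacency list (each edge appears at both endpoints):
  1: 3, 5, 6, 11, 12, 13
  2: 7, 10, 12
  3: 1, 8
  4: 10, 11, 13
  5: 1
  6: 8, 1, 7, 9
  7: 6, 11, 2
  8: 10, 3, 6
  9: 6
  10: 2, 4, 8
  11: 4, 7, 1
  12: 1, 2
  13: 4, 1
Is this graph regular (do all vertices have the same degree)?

Degrees: 1:6, 2:3, 3:2, 4:3, 5:1, 6:4, 7:3, 8:3, 9:1, 10:3, 11:3, 12:2, 13:2
Vertex 5 has degree 1 while 1 has degree 6, so the graph is not regular.

No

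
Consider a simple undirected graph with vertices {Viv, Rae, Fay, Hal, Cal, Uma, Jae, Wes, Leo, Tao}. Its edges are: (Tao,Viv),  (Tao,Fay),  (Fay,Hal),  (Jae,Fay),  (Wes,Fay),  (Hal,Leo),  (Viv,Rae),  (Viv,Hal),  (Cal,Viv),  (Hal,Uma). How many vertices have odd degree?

Degrees: Viv:4, Rae:1, Fay:4, Hal:4, Cal:1, Uma:1, Jae:1, Wes:1, Leo:1, Tao:2
Odd-degree vertices: Rae, Cal, Uma, Jae, Wes, Leo.

6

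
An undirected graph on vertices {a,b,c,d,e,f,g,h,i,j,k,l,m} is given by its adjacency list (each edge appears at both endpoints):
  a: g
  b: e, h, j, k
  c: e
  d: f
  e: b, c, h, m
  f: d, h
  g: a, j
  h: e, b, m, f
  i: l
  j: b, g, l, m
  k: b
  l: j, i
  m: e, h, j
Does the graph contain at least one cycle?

Yes

The graph has 13 vertices, 15 edges, and 1 connected component.
Since 15 > 13 - 1, a cycle must exist; for instance j-m-h-e-b-j.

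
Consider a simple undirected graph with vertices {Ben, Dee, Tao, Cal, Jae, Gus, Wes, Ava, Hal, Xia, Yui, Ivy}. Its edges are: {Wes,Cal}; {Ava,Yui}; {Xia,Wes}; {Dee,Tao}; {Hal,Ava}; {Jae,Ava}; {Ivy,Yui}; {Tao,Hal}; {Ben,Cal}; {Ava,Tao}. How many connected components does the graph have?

3

Component: {Gus}
Component: {Ben, Cal, Wes, Xia}
Component: {Dee, Tao, Jae, Ava, Hal, Yui, Ivy}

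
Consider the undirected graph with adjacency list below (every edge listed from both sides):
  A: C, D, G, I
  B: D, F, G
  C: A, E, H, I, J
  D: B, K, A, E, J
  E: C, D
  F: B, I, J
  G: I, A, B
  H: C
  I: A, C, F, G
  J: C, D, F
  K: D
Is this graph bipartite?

The cycle A-I-G-A has length 3, which is odd, so the graph is not bipartite.

No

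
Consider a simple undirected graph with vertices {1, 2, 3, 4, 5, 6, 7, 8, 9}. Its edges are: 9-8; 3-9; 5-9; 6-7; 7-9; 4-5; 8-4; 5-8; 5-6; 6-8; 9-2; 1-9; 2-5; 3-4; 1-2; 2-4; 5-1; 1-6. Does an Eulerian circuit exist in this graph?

Yes

Degrees: 1:4, 2:4, 3:2, 4:4, 5:6, 6:4, 7:2, 8:4, 9:6
Every vertex has even degree and the edges form a single connected piece, so an Eulerian circuit exists.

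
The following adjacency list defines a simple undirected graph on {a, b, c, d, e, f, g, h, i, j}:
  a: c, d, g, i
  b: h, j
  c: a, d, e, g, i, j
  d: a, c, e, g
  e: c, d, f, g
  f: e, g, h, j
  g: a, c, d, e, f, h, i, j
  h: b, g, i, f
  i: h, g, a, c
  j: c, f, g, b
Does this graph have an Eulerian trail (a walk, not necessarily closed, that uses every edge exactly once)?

Yes

Degrees: a:4, b:2, c:6, d:4, e:4, f:4, g:8, h:4, i:4, j:4
Odd-degree vertices: none (0 total).
With 0 odd-degree vertices and all edges in one connected piece, an Eulerian trail exists.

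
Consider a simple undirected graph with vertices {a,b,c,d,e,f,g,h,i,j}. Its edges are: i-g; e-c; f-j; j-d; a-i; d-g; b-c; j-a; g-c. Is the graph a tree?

|V| = 10, |E| = 9.
It splits into 2 components, so it cannot be a tree.

No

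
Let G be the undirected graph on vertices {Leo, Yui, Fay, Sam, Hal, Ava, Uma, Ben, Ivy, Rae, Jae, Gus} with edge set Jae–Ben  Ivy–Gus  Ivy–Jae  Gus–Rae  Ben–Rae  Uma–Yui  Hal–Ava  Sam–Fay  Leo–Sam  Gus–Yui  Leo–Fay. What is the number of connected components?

Component: {Hal, Ava}
Component: {Leo, Fay, Sam}
Component: {Yui, Uma, Ben, Ivy, Rae, Jae, Gus}

3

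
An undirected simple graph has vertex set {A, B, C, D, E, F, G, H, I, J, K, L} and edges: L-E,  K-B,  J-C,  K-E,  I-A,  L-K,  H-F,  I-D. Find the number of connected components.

5

Component: {G}
Component: {C, J}
Component: {F, H}
Component: {A, D, I}
Component: {B, E, K, L}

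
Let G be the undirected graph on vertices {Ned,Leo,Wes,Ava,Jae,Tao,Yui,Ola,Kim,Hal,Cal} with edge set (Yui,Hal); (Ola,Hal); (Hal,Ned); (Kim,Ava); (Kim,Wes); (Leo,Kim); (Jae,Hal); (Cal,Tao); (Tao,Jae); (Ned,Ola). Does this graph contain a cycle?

The graph has 11 vertices, 10 edges, and 2 connected components.
Since 10 > 11 - 2, a cycle must exist; for instance Ned-Ola-Hal-Ned.

Yes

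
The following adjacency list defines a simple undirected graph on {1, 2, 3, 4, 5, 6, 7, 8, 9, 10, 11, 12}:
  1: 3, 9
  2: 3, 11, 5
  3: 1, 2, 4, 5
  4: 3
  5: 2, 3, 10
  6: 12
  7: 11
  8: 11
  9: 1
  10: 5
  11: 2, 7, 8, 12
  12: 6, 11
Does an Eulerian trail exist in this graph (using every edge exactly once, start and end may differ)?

No

Degrees: 1:2, 2:3, 3:4, 4:1, 5:3, 6:1, 7:1, 8:1, 9:1, 10:1, 11:4, 12:2
Odd-degree vertices: 2, 4, 5, 6, 7, 8, 9, 10 (8 total).
With 8 odd-degree vertices (more than two), no single trail can use every edge.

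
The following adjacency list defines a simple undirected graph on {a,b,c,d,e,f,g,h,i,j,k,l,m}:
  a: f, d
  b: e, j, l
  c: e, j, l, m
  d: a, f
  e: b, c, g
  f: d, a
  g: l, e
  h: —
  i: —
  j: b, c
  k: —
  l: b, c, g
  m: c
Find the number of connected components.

Component: {h}
Component: {i}
Component: {k}
Component: {a, d, f}
Component: {b, c, e, g, j, l, m}

5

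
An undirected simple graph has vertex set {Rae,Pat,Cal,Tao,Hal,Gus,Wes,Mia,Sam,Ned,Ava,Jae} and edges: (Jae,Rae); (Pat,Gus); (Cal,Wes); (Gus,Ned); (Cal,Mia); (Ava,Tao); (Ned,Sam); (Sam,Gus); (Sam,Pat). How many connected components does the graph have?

5

Component: {Hal}
Component: {Rae, Jae}
Component: {Tao, Ava}
Component: {Cal, Wes, Mia}
Component: {Pat, Gus, Sam, Ned}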